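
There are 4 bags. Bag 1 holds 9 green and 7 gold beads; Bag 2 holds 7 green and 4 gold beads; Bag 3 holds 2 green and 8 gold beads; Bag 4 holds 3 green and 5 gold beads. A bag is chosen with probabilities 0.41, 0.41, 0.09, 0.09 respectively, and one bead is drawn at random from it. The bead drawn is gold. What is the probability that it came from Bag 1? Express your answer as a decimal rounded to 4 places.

P(gold|Bag 1) = 0.4375; P(gold|Bag 2) = 0.3636; P(gold|Bag 3) = 0.8; P(gold|Bag 4) = 0.625.
Prior × likelihood for each source: 0.41·0.4375=0.1794, 0.41·0.3636=0.1491, 0.09·0.8=0.07200, 0.09·0.625=0.05625. Summing gives P(gold) = 0.45672.
P(Bag 1 | gold) = 0.1794 / 0.45672 = 0.3927.

Posterior probability ≈ 0.3927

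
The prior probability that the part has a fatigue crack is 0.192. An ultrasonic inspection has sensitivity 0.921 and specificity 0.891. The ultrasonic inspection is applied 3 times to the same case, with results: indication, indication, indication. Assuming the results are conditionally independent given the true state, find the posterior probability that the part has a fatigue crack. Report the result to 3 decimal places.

Let H be the event that the part has a fatigue crack; start with P(H) = 0.192. P('indication'|H) = 0.921, P('indication'|¬H) = 0.109.
Update on result 1 ('indication'): P(H) ← 0.921·0.1920 / (0.921·0.1920 + 0.109·0.8080) = 0.17683/0.26490 = 0.6675.
Update on result 2 ('indication'): P(H) ← 0.921·0.6675 / (0.921·0.6675 + 0.109·0.3325) = 0.61480/0.65104 = 0.9443.
Update on result 3 ('indication'): P(H) ← 0.921·0.9443 / (0.921·0.9443 + 0.109·0.0557) = 0.86973/0.87580 = 0.9931.

Posterior P(H) ≈ 0.993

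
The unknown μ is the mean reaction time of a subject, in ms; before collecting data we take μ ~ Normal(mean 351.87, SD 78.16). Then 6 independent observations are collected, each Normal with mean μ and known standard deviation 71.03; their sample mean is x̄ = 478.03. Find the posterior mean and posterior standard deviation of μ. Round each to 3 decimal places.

Posterior mean ≈ 462.766; posterior SD ≈ 27.187

Prior precision 1/τ₀² = 1/78.16² = 0.00016369; data precision n/σ² = 6/71.03² = 0.00118923.
Posterior precision = 0.00016369 + 0.00118923 = 0.00135293, giving posterior SD = 1/√0.00135293 = 27.187.
Posterior mean = (0.00016369·351.87 + 0.00118923·478.03) / 0.00135293 = 462.766.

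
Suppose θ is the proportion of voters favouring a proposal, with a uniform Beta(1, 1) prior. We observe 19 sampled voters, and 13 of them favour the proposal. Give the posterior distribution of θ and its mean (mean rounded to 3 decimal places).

Observing 13 successes and 6 failures updates Beta(1, 1) by adding the success and failure counts to the two shape parameters: α = 1+13 = 14, β = 1+6 = 7.
E[θ | data] = 14/(14+7) = 0.667.

Posterior: Beta(14, 7); mean ≈ 0.667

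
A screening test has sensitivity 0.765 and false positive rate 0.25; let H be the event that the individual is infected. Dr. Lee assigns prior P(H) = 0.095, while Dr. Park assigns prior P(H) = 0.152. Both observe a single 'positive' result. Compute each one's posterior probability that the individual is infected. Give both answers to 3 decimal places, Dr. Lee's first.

P('+'|H) = 0.765, P('+'|¬H) = 0.25.
Dr. Lee: numerator 0.765·0.095 = 0.072675; evidence = 0.072675+0.25·0.905 = 0.29892; posterior = 0.243.
Dr. Park: numerator 0.765·0.152 = 0.11628; evidence = 0.11628+0.25·0.848 = 0.32828; posterior = 0.354.

Dr. Lee: 0.243; Dr. Park: 0.354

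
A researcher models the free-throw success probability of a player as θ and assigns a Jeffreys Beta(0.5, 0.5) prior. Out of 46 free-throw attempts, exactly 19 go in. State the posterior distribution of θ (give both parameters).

Observing 19 successes and 27 failures updates Beta(0.5, 0.5) by adding the success and failure counts to the two shape parameters: α = 0.5+19 = 19.5, β = 0.5+27 = 27.5.

Posterior: Beta(19.5, 27.5)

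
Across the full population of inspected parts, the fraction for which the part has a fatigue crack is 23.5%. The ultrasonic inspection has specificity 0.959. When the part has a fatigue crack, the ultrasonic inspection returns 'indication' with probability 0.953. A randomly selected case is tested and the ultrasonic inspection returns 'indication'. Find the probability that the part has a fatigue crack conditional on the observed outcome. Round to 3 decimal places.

Write H for 'the part has a fatigue crack'. Prior odds H:¬H = 0.235/0.765 = 0.30719. For the 'indication' outcome, the likelihood ratio is 0.953/0.041 = 23.244.
Posterior odds = 0.30719 × 23.244 = 7.1403, so P(H|E) = 7.1403/(1+7.1403) = 0.877.

P(H | E) ≈ 0.877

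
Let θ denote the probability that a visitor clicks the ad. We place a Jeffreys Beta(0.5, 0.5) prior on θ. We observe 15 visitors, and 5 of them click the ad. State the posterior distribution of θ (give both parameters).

Observing 5 successes and 10 failures updates Beta(0.5, 0.5) by adding the success and failure counts to the two shape parameters: α = 0.5+5 = 5.5, β = 0.5+10 = 10.5.

Posterior: Beta(5.5, 10.5)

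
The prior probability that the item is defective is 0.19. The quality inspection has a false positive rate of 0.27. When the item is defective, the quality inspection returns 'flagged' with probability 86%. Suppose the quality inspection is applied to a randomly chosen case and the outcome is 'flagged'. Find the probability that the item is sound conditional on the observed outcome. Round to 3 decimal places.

P(¬H | E) ≈ 0.572

Write H for 'the item is defective'. Prior odds H:¬H = 0.19/0.81 = 0.23457. For the 'flagged' outcome, the likelihood ratio is 0.86/0.27 = 3.1852.
Posterior odds = 0.23457 × 3.1852 = 0.74714, so P(H|E) = 0.74714/(1+0.74714) = 0.428. Then P(¬H|E) = 1 − 0.428 = 0.572.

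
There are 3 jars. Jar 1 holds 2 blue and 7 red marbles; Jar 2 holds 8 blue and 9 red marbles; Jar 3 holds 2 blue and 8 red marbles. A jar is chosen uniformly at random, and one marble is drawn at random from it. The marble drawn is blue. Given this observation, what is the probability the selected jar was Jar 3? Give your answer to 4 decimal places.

P(blue|Jar 1) = 0.2222; P(blue|Jar 2) = 0.4706; P(blue|Jar 3) = 0.2.
Prior × likelihood for each source: 0.333333·0.2222=0.07407, 0.333333·0.4706=0.1569, 0.333333·0.2=0.06667. Summing gives P(blue) = 0.29760.
P(Jar 3 | blue) = 0.06667 / 0.29760 = 0.2240.

Posterior probability ≈ 0.2240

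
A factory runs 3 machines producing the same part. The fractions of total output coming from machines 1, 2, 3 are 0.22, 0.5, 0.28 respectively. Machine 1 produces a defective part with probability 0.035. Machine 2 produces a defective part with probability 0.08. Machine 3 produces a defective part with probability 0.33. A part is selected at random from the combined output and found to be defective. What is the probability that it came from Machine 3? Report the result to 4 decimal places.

P(defective|M1) = 0.035; P(defective|M2) = 0.08; P(defective|M3) = 0.33.
Prior × likelihood for each source: 0.22·0.035=0.007700, 0.5·0.08=0.04000, 0.28·0.33=0.09240. Summing gives P(defective) = 0.14010.
P(Machine 3 | defective) = 0.09240 / 0.14010 = 0.6595.

Posterior probability ≈ 0.6595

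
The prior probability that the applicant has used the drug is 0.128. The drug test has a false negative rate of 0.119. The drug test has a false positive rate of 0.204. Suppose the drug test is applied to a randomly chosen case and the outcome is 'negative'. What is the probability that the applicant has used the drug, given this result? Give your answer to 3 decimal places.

Let H be the event that the applicant has used the drug. P(H) = 0.128, so P(¬H) = 0.872. With E the 'negative' result, P(E|H) = 0.119 and P(E|¬H) = 0.796.
P(E) = 0.119·0.128 + 0.796·0.872 = 0.015232 + 0.69411 = 0.70934.
By Bayes' theorem, P(H|E) = 0.015232 / 0.70934 = 0.021.

P(H | E) ≈ 0.021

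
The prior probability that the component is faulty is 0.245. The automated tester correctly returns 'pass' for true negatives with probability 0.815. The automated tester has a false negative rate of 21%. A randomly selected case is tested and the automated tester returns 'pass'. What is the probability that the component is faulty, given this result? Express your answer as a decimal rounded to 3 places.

Write H for 'the component is faulty'. Prior odds H:¬H = 0.245/0.755 = 0.32450. For the 'pass' outcome, the likelihood ratio is 0.21/0.815 = 0.25767.
Posterior odds = 0.32450 × 0.25767 = 0.083614, so P(H|E) = 0.083614/(1+0.083614) = 0.077.

P(H | E) ≈ 0.077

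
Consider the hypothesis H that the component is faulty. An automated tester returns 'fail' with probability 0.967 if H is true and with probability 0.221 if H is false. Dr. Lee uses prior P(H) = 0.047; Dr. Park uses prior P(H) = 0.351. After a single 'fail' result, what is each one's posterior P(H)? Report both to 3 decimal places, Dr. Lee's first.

Dr. Lee: 0.177; Dr. Park: 0.703

P('+'|H) = 0.967, P('+'|¬H) = 0.221.
Dr. Lee: numerator 0.967·0.047 = 0.045449; evidence = 0.045449+0.221·0.953 = 0.25606; posterior = 0.177.
Dr. Park: numerator 0.967·0.351 = 0.33942; evidence = 0.33942+0.221·0.649 = 0.48285; posterior = 0.703.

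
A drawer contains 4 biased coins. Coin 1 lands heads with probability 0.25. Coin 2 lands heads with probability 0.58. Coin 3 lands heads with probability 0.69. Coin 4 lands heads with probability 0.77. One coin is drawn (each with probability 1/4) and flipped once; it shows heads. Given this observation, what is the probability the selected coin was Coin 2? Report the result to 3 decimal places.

Posterior probability ≈ 0.253

Tabulate prior·likelihood by source: [1] prior 0.25, lik 0.25, product 0.06250; [2] prior 0.25, lik 0.58, product 0.1450; [3] prior 0.25, lik 0.69, product 0.1725; [4] prior 0.25, lik 0.77, product 0.1925.
Normalizing constant = 0.57250; the posterior for Coin 2 is its product over the sum, 0.1450/0.57250 = 0.253.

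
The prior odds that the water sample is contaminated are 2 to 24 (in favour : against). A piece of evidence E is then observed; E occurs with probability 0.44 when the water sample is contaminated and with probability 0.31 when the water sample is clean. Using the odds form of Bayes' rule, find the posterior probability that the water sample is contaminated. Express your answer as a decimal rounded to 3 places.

Posterior probability ≈ 0.106

Prior odds = 2/24 = 0.083333. In log-odds, ln(0.083333) = -2.4849.
Add log likelihood ratio: ln(1.4194) = 0.35020.
Posterior log-odds = -2.1347, so posterior odds = exp(-2.1347) = 0.11828. Converting, P(H|E) = 0.11828/1.1183 = 0.106.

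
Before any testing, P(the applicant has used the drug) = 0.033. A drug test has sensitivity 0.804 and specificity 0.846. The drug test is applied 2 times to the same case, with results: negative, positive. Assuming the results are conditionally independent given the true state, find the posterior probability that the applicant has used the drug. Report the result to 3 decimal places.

Posterior P(H) ≈ 0.040

With H the event that the applicant has used the drug, the joint likelihood of the observed sequence is P(data|H) = 0.196·0.804 = 0.15758 and P(data|¬H) = 0.846·0.154 = 0.13028.
Bayes: P(H|data) = 0.033·0.15758 / (0.033·0.15758 + 0.967·0.13028) = 0.0052003/0.13118 = 0.0396.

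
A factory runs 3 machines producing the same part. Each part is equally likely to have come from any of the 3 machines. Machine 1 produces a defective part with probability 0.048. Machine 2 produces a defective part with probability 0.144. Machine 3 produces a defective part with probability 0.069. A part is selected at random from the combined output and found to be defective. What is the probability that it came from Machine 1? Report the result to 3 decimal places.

Posterior probability ≈ 0.184

Tabulate prior·likelihood by source: [1] prior 0.333333, lik 0.048, product 0.01600; [2] prior 0.333333, lik 0.144, product 0.04800; [3] prior 0.333333, lik 0.069, product 0.02300.
Normalizing constant = 0.087000; the posterior for Machine 1 is its product over the sum, 0.01600/0.087000 = 0.184.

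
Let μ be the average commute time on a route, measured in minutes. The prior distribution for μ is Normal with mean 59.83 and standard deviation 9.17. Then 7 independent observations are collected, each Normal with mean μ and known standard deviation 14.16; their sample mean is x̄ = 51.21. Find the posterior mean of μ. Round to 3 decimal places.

Prior precision 1/τ₀² = 1/9.17² = 0.0118922; data precision n/σ² = 7/14.16² = 0.0349117.
Posterior precision = 0.0118922 + 0.0349117 = 0.0468039.
Posterior mean = (0.0118922·59.83 + 0.0349117·51.21) / 0.0468039 = 53.400.

Posterior mean ≈ 53.400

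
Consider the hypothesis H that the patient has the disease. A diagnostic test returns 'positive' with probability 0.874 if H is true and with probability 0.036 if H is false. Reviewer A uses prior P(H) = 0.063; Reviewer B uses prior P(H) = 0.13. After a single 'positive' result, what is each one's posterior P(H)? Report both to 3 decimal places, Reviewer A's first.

Reviewer A: 0.620; Reviewer B: 0.784

The likelihood ratio for a 'positive' result is 0.874/0.036 = 24.278.
Reviewer A: prior odds 0.063/0.937 = 0.067236; posterior odds 1.6323; posterior probability 0.620.
Reviewer B: prior odds 0.13/0.87 = 0.14943; posterior odds 3.6277; posterior probability 0.784.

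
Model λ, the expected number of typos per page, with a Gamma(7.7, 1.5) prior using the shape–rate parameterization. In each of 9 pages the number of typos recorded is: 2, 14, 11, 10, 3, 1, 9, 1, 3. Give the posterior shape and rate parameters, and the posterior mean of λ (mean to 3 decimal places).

Total count ∑xᵢ = 54 over n = 9 pages.
Gamma is conjugate to the Poisson likelihood: posterior is Gamma(shape = 7.7+54 = 61.7, rate = 1.5+9 = 10.5).
E[λ | data] = 61.7/10.5 = 5.876.

Posterior: Gamma(shape=61.7, rate=10.5); mean ≈ 5.876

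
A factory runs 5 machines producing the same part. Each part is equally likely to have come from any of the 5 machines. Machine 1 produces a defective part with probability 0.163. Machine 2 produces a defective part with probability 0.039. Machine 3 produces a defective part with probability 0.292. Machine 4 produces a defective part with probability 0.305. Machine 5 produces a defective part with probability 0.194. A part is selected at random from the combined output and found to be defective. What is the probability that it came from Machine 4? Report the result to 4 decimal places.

P(defective|M1) = 0.163; P(defective|M2) = 0.039; P(defective|M3) = 0.292; P(defective|M4) = 0.305; P(defective|M5) = 0.194.
Prior × likelihood for each source: 0.2·0.163=0.03260, 0.2·0.039=0.007800, 0.2·0.292=0.05840, 0.2·0.305=0.06100, 0.2·0.194=0.03880. Summing gives P(defective) = 0.19860.
P(Machine 4 | defective) = 0.06100 / 0.19860 = 0.3072.

Posterior probability ≈ 0.3072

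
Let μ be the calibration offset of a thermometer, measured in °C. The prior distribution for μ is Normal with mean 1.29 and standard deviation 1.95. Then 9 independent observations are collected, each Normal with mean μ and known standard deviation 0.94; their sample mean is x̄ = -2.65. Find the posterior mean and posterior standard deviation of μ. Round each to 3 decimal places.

Posterior mean ≈ -2.551; posterior SD ≈ 0.309

With known σ, the Normal prior is conjugate. Weight on the data is w = (n/σ²)/(n/σ² + 1/τ₀²) = 10.1856/(10.1856+0.262985) = 0.97483.
Posterior mean = w·x̄ + (1−w)·μ₀ = 0.97483·-2.65 + 0.025169·1.29 = -2.551. Posterior variance = 1/(10.1856+0.262985) = 0.0957067, so SD = 0.309.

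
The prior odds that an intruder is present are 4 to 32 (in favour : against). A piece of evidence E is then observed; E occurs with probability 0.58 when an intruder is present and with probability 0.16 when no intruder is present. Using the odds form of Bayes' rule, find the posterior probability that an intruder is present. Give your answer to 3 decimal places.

Posterior probability ≈ 0.312

Prior odds = 4/32 = 0.12500. In log-odds, ln(0.12500) = -2.0794.
Add log likelihood ratio: ln(3.6250) = 1.2879.
Posterior log-odds = -0.79159, so posterior odds = exp(-0.79159) = 0.45312. Converting, P(H|E) = 0.45312/1.4531 = 0.312.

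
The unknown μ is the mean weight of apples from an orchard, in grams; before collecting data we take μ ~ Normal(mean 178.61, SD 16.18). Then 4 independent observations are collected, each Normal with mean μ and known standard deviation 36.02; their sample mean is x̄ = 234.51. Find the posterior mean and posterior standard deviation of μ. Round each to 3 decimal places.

Posterior mean ≈ 203.577; posterior SD ≈ 12.036

Prior precision 1/τ₀² = 1/16.18² = 0.00381982; data precision n/σ² = 4/36.02² = 0.00308299.
Posterior precision = 0.00381982 + 0.00308299 = 0.00690281, giving posterior SD = 1/√0.00690281 = 12.036.
Posterior mean = (0.00381982·178.61 + 0.00308299·234.51) / 0.00690281 = 203.577.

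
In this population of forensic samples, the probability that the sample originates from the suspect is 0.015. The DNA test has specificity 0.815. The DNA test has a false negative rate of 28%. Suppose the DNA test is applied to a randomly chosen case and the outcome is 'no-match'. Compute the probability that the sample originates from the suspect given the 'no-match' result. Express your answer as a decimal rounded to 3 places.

P(H | E) ≈ 0.005

Write H for 'the sample originates from the suspect'. Prior odds H:¬H = 0.015/0.985 = 0.015228. For the 'no-match' outcome, the likelihood ratio is 0.28/0.815 = 0.34356.
Posterior odds = 0.015228 × 0.34356 = 0.0052319, so P(H|E) = 0.0052319/(1+0.0052319) = 0.005.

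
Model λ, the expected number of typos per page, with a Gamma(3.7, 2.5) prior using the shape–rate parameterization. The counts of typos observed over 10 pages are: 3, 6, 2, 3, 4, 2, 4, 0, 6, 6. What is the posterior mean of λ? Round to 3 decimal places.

Total count ∑xᵢ = 36 over n = 10 pages.
Gamma is conjugate to the Poisson likelihood: posterior is Gamma(shape = 3.7+36 = 39.7, rate = 2.5+10 = 12.5).
Posterior mean = shape/rate = 39.7/12.5 = 3.176.

Posterior mean ≈ 3.176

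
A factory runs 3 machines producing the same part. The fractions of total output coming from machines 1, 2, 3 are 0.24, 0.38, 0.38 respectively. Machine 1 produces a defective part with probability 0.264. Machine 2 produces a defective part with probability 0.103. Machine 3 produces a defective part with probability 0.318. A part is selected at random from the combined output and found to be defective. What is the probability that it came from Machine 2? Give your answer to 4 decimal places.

P(defective|M1) = 0.264; P(defective|M2) = 0.103; P(defective|M3) = 0.318.
Prior × likelihood for each source: 0.24·0.264=0.06336, 0.38·0.103=0.03914, 0.38·0.318=0.1208. Summing gives P(defective) = 0.22334.
P(Machine 2 | defective) = 0.03914 / 0.22334 = 0.1752.

Posterior probability ≈ 0.1752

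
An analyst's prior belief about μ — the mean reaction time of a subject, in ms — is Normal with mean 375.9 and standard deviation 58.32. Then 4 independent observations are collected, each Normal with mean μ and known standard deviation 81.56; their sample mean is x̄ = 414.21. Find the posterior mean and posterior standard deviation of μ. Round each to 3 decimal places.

Prior precision 1/τ₀² = 1/58.32² = 0.00029401; data precision n/σ² = 4/81.56² = 0.00060132.
Posterior precision = 0.00029401 + 0.00060132 = 0.00089533, giving posterior SD = 1/√0.00089533 = 33.420.
Posterior mean = (0.00029401·375.9 + 0.00060132·414.21) / 0.00089533 = 401.630.

Posterior mean ≈ 401.630; posterior SD ≈ 33.420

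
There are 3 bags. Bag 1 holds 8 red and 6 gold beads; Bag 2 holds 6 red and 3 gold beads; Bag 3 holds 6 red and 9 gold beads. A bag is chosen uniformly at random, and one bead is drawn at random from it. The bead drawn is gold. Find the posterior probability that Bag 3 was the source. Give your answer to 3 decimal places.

P(gold|Bag 1) = 0.4286; P(gold|Bag 2) = 0.3333; P(gold|Bag 3) = 0.6.
Prior × likelihood for each source: 0.333333·0.4286=0.1429, 0.333333·0.3333=0.1111, 0.333333·0.6=0.2000. Summing gives P(gold) = 0.45397.
P(Bag 3 | gold) = 0.2000 / 0.45397 = 0.441.

Posterior probability ≈ 0.441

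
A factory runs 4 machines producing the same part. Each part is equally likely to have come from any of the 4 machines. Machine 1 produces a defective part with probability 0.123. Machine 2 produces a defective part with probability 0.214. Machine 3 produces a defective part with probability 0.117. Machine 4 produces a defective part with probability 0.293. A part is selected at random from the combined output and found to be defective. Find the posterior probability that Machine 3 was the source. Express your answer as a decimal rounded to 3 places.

Posterior probability ≈ 0.157

P(defective|M1) = 0.123; P(defective|M2) = 0.214; P(defective|M3) = 0.117; P(defective|M4) = 0.293.
Prior × likelihood for each source: 0.25·0.123=0.03075, 0.25·0.214=0.05350, 0.25·0.117=0.02925, 0.25·0.293=0.07325. Summing gives P(defective) = 0.18675.
P(Machine 3 | defective) = 0.02925 / 0.18675 = 0.157.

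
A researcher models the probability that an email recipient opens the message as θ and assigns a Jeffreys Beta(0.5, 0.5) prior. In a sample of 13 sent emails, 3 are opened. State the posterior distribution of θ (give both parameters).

Posterior: Beta(3.5, 10.5)

The binomial likelihood is conjugate to the Beta prior: with 3 successes and 10 failures, the posterior is Beta(0.5+3, 0.5+10) = Beta(3.5, 10.5).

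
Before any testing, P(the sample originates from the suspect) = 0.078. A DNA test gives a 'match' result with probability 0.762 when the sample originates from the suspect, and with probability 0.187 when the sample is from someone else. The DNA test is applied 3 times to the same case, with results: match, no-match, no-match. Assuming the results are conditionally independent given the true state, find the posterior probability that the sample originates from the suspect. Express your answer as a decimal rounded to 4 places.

Posterior P(H) ≈ 0.0287

With H the event that the sample originates from the suspect, the joint likelihood of the observed sequence is P(data|H) = 0.762·0.238·0.238 = 0.043163 and P(data|¬H) = 0.187·0.813·0.813 = 0.12360.
Bayes: P(H|data) = 0.078·0.043163 / (0.078·0.043163 + 0.922·0.12360) = 0.0033667/0.11733 = 0.0287.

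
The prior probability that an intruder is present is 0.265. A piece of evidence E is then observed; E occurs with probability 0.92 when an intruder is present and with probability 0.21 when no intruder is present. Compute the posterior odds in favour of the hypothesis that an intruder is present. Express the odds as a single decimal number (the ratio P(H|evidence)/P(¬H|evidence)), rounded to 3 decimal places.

Prior odds = 0.265/(1−0.265) = 0.36054. In log-odds, ln(0.36054) = -1.0201.
Add log likelihood ratio: ln(4.3810) = 1.4773.
Posterior log-odds = 0.45713, so posterior odds = exp(0.45713) = 1.5795.

Posterior odds ≈ 1.580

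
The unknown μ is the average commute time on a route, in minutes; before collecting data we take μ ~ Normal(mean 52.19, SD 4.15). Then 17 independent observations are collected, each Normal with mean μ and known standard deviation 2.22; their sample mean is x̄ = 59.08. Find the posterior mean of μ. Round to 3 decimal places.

With known σ, the Normal prior is conjugate. Weight on the data is w = (n/σ²)/(n/σ² + 1/τ₀²) = 3.44940/(3.44940+0.0580636) = 0.98345.
Posterior mean = w·x̄ + (1−w)·μ₀ = 0.98345·59.08 + 0.016554·52.19 = 58.966.

Posterior mean ≈ 58.966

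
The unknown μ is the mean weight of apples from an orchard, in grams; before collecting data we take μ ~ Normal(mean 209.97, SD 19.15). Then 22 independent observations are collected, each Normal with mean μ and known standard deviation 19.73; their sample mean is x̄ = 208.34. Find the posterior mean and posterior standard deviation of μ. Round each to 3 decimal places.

Posterior mean ≈ 208.415; posterior SD ≈ 4.109

Prior precision 1/τ₀² = 1/19.15² = 0.00272686; data precision n/σ² = 22/19.73² = 0.0565156.
Posterior precision = 0.00272686 + 0.0565156 = 0.0592425, giving posterior SD = 1/√0.0592425 = 4.109.
Posterior mean = (0.00272686·209.97 + 0.0565156·208.34) / 0.0592425 = 208.415.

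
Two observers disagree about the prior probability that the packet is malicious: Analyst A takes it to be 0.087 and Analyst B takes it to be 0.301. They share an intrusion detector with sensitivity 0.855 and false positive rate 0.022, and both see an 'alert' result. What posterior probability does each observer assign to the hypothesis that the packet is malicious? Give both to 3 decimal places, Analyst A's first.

The likelihood ratio for an 'alert' result is 0.855/0.022 = 38.864.
Analyst A: prior odds 0.087/0.913 = 0.095290; posterior odds 3.7033; posterior probability 0.787.
Analyst B: prior odds 0.301/0.699 = 0.43062; posterior odds 16.735; posterior probability 0.944.

Analyst A: 0.787; Analyst B: 0.944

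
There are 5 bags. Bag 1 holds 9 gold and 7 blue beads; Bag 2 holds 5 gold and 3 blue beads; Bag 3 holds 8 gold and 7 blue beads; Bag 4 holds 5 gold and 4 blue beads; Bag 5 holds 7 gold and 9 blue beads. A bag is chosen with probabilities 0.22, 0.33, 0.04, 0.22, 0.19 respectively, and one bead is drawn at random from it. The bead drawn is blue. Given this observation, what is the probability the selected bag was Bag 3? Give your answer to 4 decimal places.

Posterior probability ≈ 0.0421

P(blue|Bag 1) = 0.4375; P(blue|Bag 2) = 0.375; P(blue|Bag 3) = 0.4667; P(blue|Bag 4) = 0.4444; P(blue|Bag 5) = 0.5625.
Prior × likelihood for each source: 0.22·0.4375=0.09625, 0.33·0.375=0.1237, 0.04·0.4667=0.01867, 0.22·0.4444=0.09778, 0.19·0.5625=0.1069. Summing gives P(blue) = 0.44332.
P(Bag 3 | blue) = 0.01867 / 0.44332 = 0.0421.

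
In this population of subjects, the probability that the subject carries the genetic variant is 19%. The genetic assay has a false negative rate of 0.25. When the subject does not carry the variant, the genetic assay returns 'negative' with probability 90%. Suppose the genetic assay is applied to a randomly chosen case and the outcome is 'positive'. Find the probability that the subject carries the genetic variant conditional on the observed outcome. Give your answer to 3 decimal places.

Write H for 'the subject carries the genetic variant'. Prior odds H:¬H = 0.19/0.81 = 0.23457. For the 'positive' outcome, the likelihood ratio is 0.75/0.1 = 7.5000.
Posterior odds = 0.23457 × 7.5000 = 1.7593, so P(H|E) = 1.7593/(1+1.7593) = 0.638.

P(H | E) ≈ 0.638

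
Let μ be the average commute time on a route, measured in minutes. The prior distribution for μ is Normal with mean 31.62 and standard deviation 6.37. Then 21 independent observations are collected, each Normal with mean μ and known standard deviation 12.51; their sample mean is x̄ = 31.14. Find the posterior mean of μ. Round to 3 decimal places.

With known σ, the Normal prior is conjugate. Weight on the data is w = (n/σ²)/(n/σ² + 1/τ₀²) = 0.134185/(0.134185+0.0246446) = 0.84484.
Posterior mean = w·x̄ + (1−w)·μ₀ = 0.84484·31.14 + 0.15516·31.62 = 31.214.

Posterior mean ≈ 31.214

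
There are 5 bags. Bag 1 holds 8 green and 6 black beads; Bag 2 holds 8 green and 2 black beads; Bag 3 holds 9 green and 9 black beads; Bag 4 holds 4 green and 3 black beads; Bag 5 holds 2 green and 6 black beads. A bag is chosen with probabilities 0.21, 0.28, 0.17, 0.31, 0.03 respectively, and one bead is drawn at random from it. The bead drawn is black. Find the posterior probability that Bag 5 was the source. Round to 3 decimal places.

Posterior probability ≈ 0.058

Tabulate prior·likelihood by source: [1] prior 0.21, lik 0.4286, product 0.09000; [2] prior 0.28, lik 0.2, product 0.05600; [3] prior 0.17, lik 0.5, product 0.08500; [4] prior 0.31, lik 0.4286, product 0.1329; [5] prior 0.03, lik 0.75, product 0.02250.
Normalizing constant = 0.38636; the posterior for Bag 5 is its product over the sum, 0.02250/0.38636 = 0.058.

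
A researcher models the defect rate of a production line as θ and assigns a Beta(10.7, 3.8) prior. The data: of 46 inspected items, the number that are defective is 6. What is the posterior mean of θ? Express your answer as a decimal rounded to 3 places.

Posterior mean ≈ 0.276

The binomial likelihood is conjugate to the Beta prior: with 6 successes and 40 failures, the posterior is Beta(10.7+6, 3.8+40) = Beta(16.7, 43.8).
E[θ | data] = 16.7/(16.7+43.8) = 0.276.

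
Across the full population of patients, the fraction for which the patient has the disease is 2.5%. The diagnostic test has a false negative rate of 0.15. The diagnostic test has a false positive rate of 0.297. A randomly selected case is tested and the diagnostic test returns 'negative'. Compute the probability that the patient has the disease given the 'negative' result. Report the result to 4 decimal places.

Write H for 'the patient has the disease'. Prior odds H:¬H = 0.025/0.975 = 0.025641. For the 'negative' outcome, the likelihood ratio is 0.15/0.703 = 0.21337.
Posterior odds = 0.025641 × 0.21337 = 0.0054711, so P(H|E) = 0.0054711/(1+0.0054711) = 0.0054.

P(H | E) ≈ 0.0054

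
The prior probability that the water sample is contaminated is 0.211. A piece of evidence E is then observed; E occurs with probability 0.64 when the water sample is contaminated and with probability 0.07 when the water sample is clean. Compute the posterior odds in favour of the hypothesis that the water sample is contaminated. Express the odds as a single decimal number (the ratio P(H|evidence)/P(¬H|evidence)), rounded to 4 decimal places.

Posterior odds ≈ 2.4450

Prior odds = 0.211/(1−0.211) = 0.26743.
Likelihood ratio for E = 0.64/0.07 = 9.1429.
Posterior odds = prior odds × LR = 2.4450.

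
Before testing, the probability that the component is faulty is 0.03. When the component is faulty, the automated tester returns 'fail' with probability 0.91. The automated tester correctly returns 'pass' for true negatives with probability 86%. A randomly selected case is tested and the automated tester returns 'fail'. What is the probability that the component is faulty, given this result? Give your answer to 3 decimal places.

P(H | E) ≈ 0.167

Write H for 'the component is faulty'. Prior odds H:¬H = 0.03/0.97 = 0.030928. For the 'fail' outcome, the likelihood ratio is 0.91/0.14 = 6.5000.
Posterior odds = 0.030928 × 6.5000 = 0.20103, so P(H|E) = 0.20103/(1+0.20103) = 0.167.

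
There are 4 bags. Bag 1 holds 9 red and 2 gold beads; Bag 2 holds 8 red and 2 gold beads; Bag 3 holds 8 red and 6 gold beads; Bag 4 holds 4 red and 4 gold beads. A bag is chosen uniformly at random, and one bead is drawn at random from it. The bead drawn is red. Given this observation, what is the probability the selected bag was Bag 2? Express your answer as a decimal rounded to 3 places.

P(red|Bag 1) = 0.8182; P(red|Bag 2) = 0.8; P(red|Bag 3) = 0.5714; P(red|Bag 4) = 0.5.
Prior × likelihood for each source: 0.25·0.8182=0.2045, 0.25·0.8=0.2000, 0.25·0.5714=0.1429, 0.25·0.5=0.1250. Summing gives P(red) = 0.67240.
P(Bag 2 | red) = 0.2000 / 0.67240 = 0.297.

Posterior probability ≈ 0.297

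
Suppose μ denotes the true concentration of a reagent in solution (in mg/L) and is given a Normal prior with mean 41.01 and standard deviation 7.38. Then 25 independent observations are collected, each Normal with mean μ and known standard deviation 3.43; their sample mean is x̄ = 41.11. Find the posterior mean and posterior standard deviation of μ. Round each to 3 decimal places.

Posterior mean ≈ 41.109; posterior SD ≈ 0.683

Prior precision 1/τ₀² = 1/7.38² = 0.0183606; data precision n/σ² = 25/3.43² = 2.12496.
Posterior precision = 0.0183606 + 2.12496 = 2.14333, giving posterior SD = 1/√2.14333 = 0.683.
Posterior mean = (0.0183606·41.01 + 2.12496·41.11) / 2.14333 = 41.109.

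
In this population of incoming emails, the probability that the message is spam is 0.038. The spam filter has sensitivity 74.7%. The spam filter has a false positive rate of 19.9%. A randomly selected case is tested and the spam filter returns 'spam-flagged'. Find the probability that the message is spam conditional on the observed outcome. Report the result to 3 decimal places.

P(H | E) ≈ 0.129

Write H for 'the message is spam'. Prior odds H:¬H = 0.038/0.962 = 0.039501. For the 'spam-flagged' outcome, the likelihood ratio is 0.747/0.199 = 3.7538.
Posterior odds = 0.039501 × 3.7538 = 0.14828, so P(H|E) = 0.14828/(1+0.14828) = 0.129.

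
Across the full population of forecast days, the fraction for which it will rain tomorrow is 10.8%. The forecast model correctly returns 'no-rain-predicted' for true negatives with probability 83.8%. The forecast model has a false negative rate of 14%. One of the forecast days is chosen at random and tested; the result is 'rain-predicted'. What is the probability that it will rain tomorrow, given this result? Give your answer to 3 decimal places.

Write H for 'it will rain tomorrow'. Prior odds H:¬H = 0.108/0.892 = 0.12108. For the 'rain-predicted' outcome, the likelihood ratio is 0.86/0.162 = 5.3086.
Posterior odds = 0.12108 × 5.3086 = 0.64275, so P(H|E) = 0.64275/(1+0.64275) = 0.391.

P(H | E) ≈ 0.391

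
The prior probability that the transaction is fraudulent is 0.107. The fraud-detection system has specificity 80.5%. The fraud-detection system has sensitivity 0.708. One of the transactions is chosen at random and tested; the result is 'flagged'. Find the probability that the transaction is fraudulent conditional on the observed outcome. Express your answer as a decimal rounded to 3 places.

Write H for 'the transaction is fraudulent'. Prior odds H:¬H = 0.107/0.893 = 0.11982. For the 'flagged' outcome, the likelihood ratio is 0.708/0.195 = 3.6308.
Posterior odds = 0.11982 × 3.6308 = 0.43504, so P(H|E) = 0.43504/(1+0.43504) = 0.303.

P(H | E) ≈ 0.303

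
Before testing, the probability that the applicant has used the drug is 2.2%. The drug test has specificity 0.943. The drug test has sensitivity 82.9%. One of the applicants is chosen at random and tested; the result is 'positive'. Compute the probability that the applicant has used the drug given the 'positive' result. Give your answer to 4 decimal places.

P(H | E) ≈ 0.2465

Let H be the event that the applicant has used the drug. P(H) = 0.022, so P(¬H) = 0.978. With E the 'positive' result, P(E|H) = 0.829 and P(E|¬H) = 0.057.
P(E) = 0.829·0.022 + 0.057·0.978 = 0.018238 + 0.055746 = 0.073984.
By Bayes' theorem, P(H|E) = 0.018238 / 0.073984 = 0.2465.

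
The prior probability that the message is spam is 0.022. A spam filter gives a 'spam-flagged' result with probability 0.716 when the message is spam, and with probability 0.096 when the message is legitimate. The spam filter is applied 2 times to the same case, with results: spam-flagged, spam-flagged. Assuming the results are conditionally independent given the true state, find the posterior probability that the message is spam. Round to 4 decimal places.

Posterior P(H) ≈ 0.5558

Let H be the event that the message is spam; start with P(H) = 0.022. P('spam-flagged'|H) = 0.716, P('spam-flagged'|¬H) = 0.096.
Update on result 1 ('spam-flagged'): P(H) ← 0.716·0.0220 / (0.716·0.0220 + 0.096·0.9780) = 0.015752/0.10964 = 0.1437.
Update on result 2 ('spam-flagged'): P(H) ← 0.716·0.1437 / (0.716·0.1437 + 0.096·0.8563) = 0.10287/0.18508 = 0.5558.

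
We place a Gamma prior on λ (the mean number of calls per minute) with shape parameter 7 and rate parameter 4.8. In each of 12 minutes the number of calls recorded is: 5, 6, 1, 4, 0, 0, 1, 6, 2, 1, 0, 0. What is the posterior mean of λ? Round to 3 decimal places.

The Poisson likelihood adds the total count to the shape and the number of exposure periods to the rate. Here ∑xᵢ = 26 and n = 12, so shape 7→33 and rate 4.8→16.8.
Posterior mean = shape/rate = 33/16.8 = 1.964.

Posterior mean ≈ 1.964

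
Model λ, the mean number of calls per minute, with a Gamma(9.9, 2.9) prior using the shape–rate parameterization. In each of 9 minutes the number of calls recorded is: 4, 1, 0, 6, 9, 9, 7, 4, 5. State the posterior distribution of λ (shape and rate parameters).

Total count ∑xᵢ = 45 over n = 9 minutes.
Gamma is conjugate to the Poisson likelihood: posterior is Gamma(shape = 9.9+45 = 54.9, rate = 2.9+9 = 11.9).

Posterior: Gamma(shape=54.9, rate=11.9)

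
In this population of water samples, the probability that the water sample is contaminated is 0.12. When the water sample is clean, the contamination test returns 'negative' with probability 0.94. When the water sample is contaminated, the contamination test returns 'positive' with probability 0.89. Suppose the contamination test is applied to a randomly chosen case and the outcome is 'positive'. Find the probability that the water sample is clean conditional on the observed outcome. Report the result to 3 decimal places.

Let H be the event that the water sample is contaminated. P(H) = 0.12, so P(¬H) = 0.88. With E the 'positive' result, P(E|H) = 0.89 and P(E|¬H) = 0.06.
P(E) = 0.89·0.12 + 0.06·0.88 = 0.10680 + 0.052800 = 0.15960.
By Bayes' theorem, P(H|E) = 0.10680 / 0.15960 = 0.669. Hence P(¬H|E) = 1 − 0.669 = 0.331.

P(¬H | E) ≈ 0.331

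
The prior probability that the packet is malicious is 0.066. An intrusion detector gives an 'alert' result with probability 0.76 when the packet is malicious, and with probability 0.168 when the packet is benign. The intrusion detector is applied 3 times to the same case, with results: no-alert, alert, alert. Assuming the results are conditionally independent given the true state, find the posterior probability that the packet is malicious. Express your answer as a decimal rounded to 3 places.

With H the event that the packet is malicious, the joint likelihood of the observed sequence is P(data|H) = 0.24·0.76·0.76 = 0.13862 and P(data|¬H) = 0.832·0.168·0.168 = 0.023482.
Bayes: P(H|data) = 0.066·0.13862 / (0.066·0.13862 + 0.934·0.023482) = 0.0091492/0.031082 = 0.2944.

Posterior P(H) ≈ 0.294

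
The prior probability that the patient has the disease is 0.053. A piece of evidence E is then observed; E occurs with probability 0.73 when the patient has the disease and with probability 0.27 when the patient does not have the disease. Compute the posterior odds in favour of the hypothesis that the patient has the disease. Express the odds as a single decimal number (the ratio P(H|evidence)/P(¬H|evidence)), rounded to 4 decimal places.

Prior odds = 0.053/(1−0.053) = 0.055966. In log-odds, ln(0.055966) = -2.8830.
Add log likelihood ratio: ln(2.7037) = 0.99462.
Posterior log-odds = -1.8884, so posterior odds = exp(-1.8884) = 0.15132.

Posterior odds ≈ 0.1513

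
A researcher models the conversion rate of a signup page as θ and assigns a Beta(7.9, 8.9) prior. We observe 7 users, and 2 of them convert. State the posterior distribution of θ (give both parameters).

Posterior: Beta(9.9, 13.9)

Observing 2 successes and 5 failures updates Beta(7.9, 8.9) by adding the success and failure counts to the two shape parameters: α = 7.9+2 = 9.9, β = 8.9+5 = 13.9.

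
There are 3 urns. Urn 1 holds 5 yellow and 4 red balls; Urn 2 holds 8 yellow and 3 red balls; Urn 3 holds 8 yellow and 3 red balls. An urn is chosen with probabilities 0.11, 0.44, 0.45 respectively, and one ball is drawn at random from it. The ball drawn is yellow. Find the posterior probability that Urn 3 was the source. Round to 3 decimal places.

Posterior probability ≈ 0.462

Tabulate prior·likelihood by source: [1] prior 0.11, lik 0.5556, product 0.06111; [2] prior 0.44, lik 0.7273, product 0.3200; [3] prior 0.45, lik 0.7273, product 0.3273.
Normalizing constant = 0.70838; the posterior for Urn 3 is its product over the sum, 0.3273/0.70838 = 0.462.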